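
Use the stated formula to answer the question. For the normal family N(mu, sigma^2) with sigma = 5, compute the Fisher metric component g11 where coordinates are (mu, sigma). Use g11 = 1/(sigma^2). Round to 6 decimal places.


For the 2-parameter normal family, the Fisher metric has:
  g11 = 1/sigma^2, g22 = 2/sigma^2.
sigma = 5, sigma^2 = 25.
g11 = 0.040000

0.040000


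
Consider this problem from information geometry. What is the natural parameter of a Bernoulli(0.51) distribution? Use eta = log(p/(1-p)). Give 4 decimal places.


Natural parameter for Bernoulli: eta = log(p/(1-p)).
p = 0.51, 1-p = 0.49.
p/(1-p) = 1.040816.
eta = log(1.040816) = 0.0400

0.0400


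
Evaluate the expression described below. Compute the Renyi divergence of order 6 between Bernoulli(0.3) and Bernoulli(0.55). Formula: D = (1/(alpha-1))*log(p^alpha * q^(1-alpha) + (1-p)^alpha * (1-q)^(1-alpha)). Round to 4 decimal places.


Renyi divergence of order alpha between Bernoulli distributions:
D = (1/(alpha-1))*log(p^alpha * q^(1-alpha) + (1-p)^alpha * (1-q)^(1-alpha)).
alpha = 6, p = 0.3, q = 0.55.
p^alpha * q^(1-alpha) = 0.3^6 * 0.55^-5 = 0.014485.
(1-p)^alpha * (1-q)^(1-alpha) = 0.7^6 * 0.45^-5 = 6.375668.
sum = 0.014485 + 6.375668 = 6.390153.
D = (1/5)*log(6.390153) = 0.3710

0.3710


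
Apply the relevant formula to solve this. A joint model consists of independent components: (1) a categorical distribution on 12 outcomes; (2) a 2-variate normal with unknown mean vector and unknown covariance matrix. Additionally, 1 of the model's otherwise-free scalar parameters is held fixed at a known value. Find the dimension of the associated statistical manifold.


The dimension of a statistical manifold equals the number of free
(independent) real parameters of the model. For a product of independent
blocks the parameter counts add.
- categorical on 12 outcomes (probabilities sum to 1): 12-1 = 11.
- 2-variate normal: 2 (mean) + 2*3/2 = 3 (symmetric covariance) = 5.
Total = 11 + 5 = 16.
1 parameter(s) fixed at known values: 16 - 1 = 15.
Dimension = 15

15


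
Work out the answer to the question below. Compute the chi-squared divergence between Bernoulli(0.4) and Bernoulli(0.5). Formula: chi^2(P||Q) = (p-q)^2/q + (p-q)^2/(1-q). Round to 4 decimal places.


Chi-squared divergence between Bernoulli distributions:
chi^2 = (p-q)^2/q + (p-q)^2/(1-q).
p = 0.4, q = 0.5, p-q = -0.1.
(p-q)^2 = 0.01.
term1 = 0.01/0.5 = 0.02.
term2 = 0.01/0.5 = 0.02.
chi^2 = 0.02 + 0.02 = 0.0400

0.0400


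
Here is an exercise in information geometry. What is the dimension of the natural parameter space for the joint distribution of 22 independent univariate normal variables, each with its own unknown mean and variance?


Exponential family dimension calculation:
Each univariate normal has two natural parameters (mu/sigma^2 and -1/(2 sigma^2)).
With 22 independent components, dim = 2 * 22 = 44.

44


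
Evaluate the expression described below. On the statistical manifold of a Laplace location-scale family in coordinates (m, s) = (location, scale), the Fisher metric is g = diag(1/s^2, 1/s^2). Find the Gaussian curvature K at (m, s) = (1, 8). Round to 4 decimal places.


The metric has the form g = (A dm^2 + B ds^2)/s^2 with A = 1, B = 1.
Substitute u = sqrt(A/B)*m: g = B*(du^2 + ds^2)/s^2, i.e. B times the
Poincare upper half-plane metric, which has constant Gaussian curvature -1.
Scaling a 2D metric by a constant c divides the Gaussian curvature by c,
so K = -1/B = -1/(1) = -1.0000 everywhere (the point (m, s) = (1, 8) is irrelevant:
the curvature is constant).
The requested Gaussian curvature is K = -1.0000.

-1.0000


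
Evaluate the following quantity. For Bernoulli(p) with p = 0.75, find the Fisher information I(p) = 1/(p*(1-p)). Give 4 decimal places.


For Bernoulli(p), Fisher information is I(p) = 1/(p*(1-p)).
p = 0.75, 1-p = 0.25.
p*(1-p) = 0.1875.
I(p) = 1/0.1875 = 5.3333

5.3333


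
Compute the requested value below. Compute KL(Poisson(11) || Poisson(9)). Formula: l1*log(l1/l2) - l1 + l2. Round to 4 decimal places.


KL divergence for Poisson:
KL = l1*log(l1/l2) - l1 + l2.
l1 = 11, l2 = 9.
log(11/9) = 0.200671.
l1*log(l1/l2) = 11 * 0.200671 = 2.207378.
KL = 2.207378 - 11 + 9 = 0.2074

0.2074


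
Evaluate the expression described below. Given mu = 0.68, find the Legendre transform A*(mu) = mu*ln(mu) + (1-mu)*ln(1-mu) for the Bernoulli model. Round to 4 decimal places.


Legendre transform for Bernoulli:
A*(mu) = mu*log(mu) + (1-mu)*log(1-mu).
mu = 0.68, 1-mu = 0.32.
mu*log(mu) = 0.68*log(0.68) = -0.26225.
(1-mu)*log(1-mu) = 0.32*log(0.32) = -0.364619.
A* = -0.26225 + -0.364619 = -0.6269

-0.6269


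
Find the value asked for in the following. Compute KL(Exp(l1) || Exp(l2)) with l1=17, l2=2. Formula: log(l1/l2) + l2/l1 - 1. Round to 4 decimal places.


KL divergence for exponential family:
KL = log(l1/l2) + l2/l1 - 1.
log(17/2) = 2.140066.
2/17 = 0.117647.
KL = 2.140066 + 0.117647 - 1 = 1.2577

1.2577


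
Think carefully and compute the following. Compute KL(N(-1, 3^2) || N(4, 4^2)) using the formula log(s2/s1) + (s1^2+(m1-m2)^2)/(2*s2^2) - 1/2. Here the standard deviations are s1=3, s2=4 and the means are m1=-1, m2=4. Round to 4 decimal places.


KL divergence between normal distributions:
KL = log(s2/s1) + (s1^2 + (m1-m2)^2)/(2*s2^2) - 1/2.
log(4/3) = 0.287682.
(3^2 + (-1-4)^2)/(2*4^2) = (9 + 25)/32 = 1.0625.
KL = 0.287682 + 1.0625 - 0.5 = 0.8502

0.8502


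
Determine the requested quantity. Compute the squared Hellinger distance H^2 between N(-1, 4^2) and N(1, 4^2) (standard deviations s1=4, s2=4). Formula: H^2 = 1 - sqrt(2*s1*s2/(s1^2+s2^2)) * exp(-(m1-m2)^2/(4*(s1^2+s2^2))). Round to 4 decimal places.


Squared Hellinger distance for Gaussians:
H^2 = 1 - sqrt(2*s1*s2/(s1^2+s2^2)) * exp(-(m1-m2)^2/(4*(s1^2+s2^2))).
s1^2 = 16, s2^2 = 16, s1^2+s2^2 = 32.
sqrt(2*4*4/(32)) = 1.0.
(m1-m2)^2 = (-2)^2 = 4.
exp(-4/(4*32)) = exp(-0.03125) = 0.969233.
H^2 = 1 - 1.0*0.969233 = 0.0308

0.0308


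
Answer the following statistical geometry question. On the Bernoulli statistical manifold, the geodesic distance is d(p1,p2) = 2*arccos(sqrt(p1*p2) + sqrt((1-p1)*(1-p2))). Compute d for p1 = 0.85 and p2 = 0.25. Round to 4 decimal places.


Geodesic distance on Bernoulli manifold:
d(p1,p2) = 2*arccos(sqrt(p1*p2) + sqrt((1-p1)*(1-p2))).
sqrt(p1*p2) = sqrt(0.85*0.25) = 0.460977.
sqrt((1-p1)*(1-p2)) = sqrt(0.15*0.75) = 0.33541.
arg = 0.460977 + 0.33541 = 0.796387.
d = 2*arccos(0.796387) = 1.2990

1.2990


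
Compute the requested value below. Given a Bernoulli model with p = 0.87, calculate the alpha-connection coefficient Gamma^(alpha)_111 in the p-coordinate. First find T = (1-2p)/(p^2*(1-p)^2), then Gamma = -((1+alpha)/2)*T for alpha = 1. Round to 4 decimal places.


Skewness (Amari-Chentsov) tensor: T = (1-2p)/(p^2*(1-p)^2).
p = 0.87, 1-2p = -0.74, p^2 = 0.7569, (1-p)^2 = 0.0169.
T = -0.74/(0.7569 * 0.0169) = -57.850419.
In the p-coordinate, Gamma^(alpha) = Gamma^(0) - (alpha/2)*T with Gamma^(0) = (1/2)*g'(p) = -T/2,
so Gamma^(alpha) = -((1+alpha)/2)*T.
alpha = 1, -(1+alpha)/2 = -1.0.
Gamma = -1.0 * -57.850419 = 57.8504

57.8504


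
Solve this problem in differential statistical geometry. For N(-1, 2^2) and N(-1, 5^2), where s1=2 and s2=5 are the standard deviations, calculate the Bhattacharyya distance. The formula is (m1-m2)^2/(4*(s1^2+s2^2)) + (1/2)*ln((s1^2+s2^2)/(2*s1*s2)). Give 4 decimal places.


Bhattacharyya distance between two Gaussians:
DB = (m1-m2)^2/(4*(s1^2+s2^2)) + (1/2)*ln((s1^2+s2^2)/(2*s1*s2)).
(m1-m2)^2 = (0)^2 = 0.
s1^2+s2^2 = 4 + 25 = 29.
term1 = 0/116 = 0.0.
term2 = 0.5*ln(29/20.0) = 0.185782.
DB = 0.0 + 0.185782 = 0.1858

0.1858


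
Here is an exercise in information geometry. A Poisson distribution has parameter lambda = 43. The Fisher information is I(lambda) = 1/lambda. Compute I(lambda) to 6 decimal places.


Fisher information for Poisson: I(lambda) = 1/lambda.
lambda = 43.
I(lambda) = 1/43 = 0.023256

0.023256


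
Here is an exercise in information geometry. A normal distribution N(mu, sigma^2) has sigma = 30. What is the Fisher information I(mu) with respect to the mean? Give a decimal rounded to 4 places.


The Fisher information for the mean of a normal distribution is I(mu) = 1/sigma^2.
sigma = 30, so sigma^2 = 900.
I(mu) = 1/900 = 0.0011

0.0011


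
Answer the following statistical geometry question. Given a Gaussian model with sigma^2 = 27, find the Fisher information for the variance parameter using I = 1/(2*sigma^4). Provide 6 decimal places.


Fisher information for variance: I(sigma^2) = 1/(2*sigma^4).
sigma^2 = 27, so sigma^4 = 729.
I = 1/(2*729) = 1/1458 = 0.000686

0.000686


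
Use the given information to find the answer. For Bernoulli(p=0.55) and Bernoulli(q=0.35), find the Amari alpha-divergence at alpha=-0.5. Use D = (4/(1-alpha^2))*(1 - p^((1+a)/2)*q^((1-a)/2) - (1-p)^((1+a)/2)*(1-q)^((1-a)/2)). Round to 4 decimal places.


Amari alpha-divergence:
D = (4/(1-alpha^2))*(1 - p^((1+a)/2)*q^((1-a)/2) - (1-p)^((1+a)/2)*(1-q)^((1-a)/2)).
alpha = -0.5, p = 0.55, q = 0.35.
e1 = (1+alpha)/2 = 0.25, e2 = (1-alpha)/2 = 0.75.
t1 = p^e1 * q^e2 = 0.55^0.25 * 0.35^0.75 = 0.39187.
t2 = (1-p)^e1 * (1-q)^e2 = 0.45^0.25 * 0.65^0.75 = 0.592909.
4/(1-alpha^2) = 5.333333.
D = 5.333333*(1 - 0.39187 - 0.592909) = 0.0812

0.0812


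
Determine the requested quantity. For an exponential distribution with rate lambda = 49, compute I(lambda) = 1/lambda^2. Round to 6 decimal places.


Fisher information for exponential: I(lambda) = 1/lambda^2.
lambda = 49, lambda^2 = 2401.
I = 1/2401 = 0.000416

0.000416


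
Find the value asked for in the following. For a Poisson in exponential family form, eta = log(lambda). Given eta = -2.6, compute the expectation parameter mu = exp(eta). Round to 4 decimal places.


Expectation parameter for Poisson exponential family:
mu = exp(eta).
eta = -2.6.
mu = exp(-2.6) = 0.0743

0.0743


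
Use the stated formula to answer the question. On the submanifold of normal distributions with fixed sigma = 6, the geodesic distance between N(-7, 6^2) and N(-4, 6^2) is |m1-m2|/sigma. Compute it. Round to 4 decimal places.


On the fixed-variance normal subfamily, geodesic distance = |m1-m2|/sigma.
|-7 - -4| = 3.
sigma = 6.
d = 3/6 = 0.5000

0.5000


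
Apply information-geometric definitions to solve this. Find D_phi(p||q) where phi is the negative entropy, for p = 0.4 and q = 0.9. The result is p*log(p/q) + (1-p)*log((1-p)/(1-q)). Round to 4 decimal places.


Bregman divergence with negative entropy generator:
D = p*log(p/q) + (1-p)*log((1-p)/(1-q)).
p = 0.4, q = 0.9.
p*log(p/q) = 0.4*log(0.4/0.9) = -0.324372.
(1-p)*log((1-p)/(1-q)) = 0.6*log(0.6/0.1) = 1.075056.
D = -0.324372 + 1.075056 = 0.7507

0.7507


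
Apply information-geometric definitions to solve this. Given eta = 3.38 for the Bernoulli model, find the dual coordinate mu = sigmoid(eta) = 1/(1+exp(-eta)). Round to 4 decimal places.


Dual coordinate (expectation parameter) for Bernoulli:
mu = 1/(1+exp(-eta)).
eta = 3.38.
exp(-eta) = exp(-3.38) = 0.034047.
mu = 1/(1+0.034047) = 0.9671

0.9671


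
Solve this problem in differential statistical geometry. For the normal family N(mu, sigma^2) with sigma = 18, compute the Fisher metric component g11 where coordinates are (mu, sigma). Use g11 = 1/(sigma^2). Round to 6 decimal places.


For the 2-parameter normal family, the Fisher metric has:
  g11 = 1/sigma^2, g22 = 2/sigma^2.
sigma = 18, sigma^2 = 324.
g11 = 0.003086

0.003086


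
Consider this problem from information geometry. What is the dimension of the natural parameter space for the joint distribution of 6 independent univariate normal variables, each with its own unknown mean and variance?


Exponential family dimension calculation:
Each univariate normal has two natural parameters (mu/sigma^2 and -1/(2 sigma^2)).
With 6 independent components, dim = 2 * 6 = 12.

12


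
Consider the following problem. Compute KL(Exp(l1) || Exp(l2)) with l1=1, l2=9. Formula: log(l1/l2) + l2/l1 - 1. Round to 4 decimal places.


KL divergence for exponential family:
KL = log(l1/l2) + l2/l1 - 1.
log(1/9) = -2.197225.
9/1 = 9.0.
KL = -2.197225 + 9.0 - 1 = 5.8028

5.8028


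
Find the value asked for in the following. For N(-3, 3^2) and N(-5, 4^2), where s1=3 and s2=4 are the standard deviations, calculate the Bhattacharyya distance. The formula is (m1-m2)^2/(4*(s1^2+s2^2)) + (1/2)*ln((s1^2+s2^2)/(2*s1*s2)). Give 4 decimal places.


Bhattacharyya distance between two Gaussians:
DB = (m1-m2)^2/(4*(s1^2+s2^2)) + (1/2)*ln((s1^2+s2^2)/(2*s1*s2)).
(m1-m2)^2 = (2)^2 = 4.
s1^2+s2^2 = 9 + 16 = 25.
term1 = 4/100 = 0.04.
term2 = 0.5*ln(25/24.0) = 0.020411.
DB = 0.04 + 0.020411 = 0.0604

0.0604


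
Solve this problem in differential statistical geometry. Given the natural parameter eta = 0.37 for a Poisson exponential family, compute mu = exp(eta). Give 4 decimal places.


Expectation parameter for Poisson exponential family:
mu = exp(eta).
eta = 0.37.
mu = exp(0.37) = 1.4477

1.4477


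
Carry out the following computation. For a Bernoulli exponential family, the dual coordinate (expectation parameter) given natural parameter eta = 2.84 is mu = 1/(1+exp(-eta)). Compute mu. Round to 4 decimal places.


Dual coordinate (expectation parameter) for Bernoulli:
mu = 1/(1+exp(-eta)).
eta = 2.84.
exp(-eta) = exp(-2.84) = 0.058426.
mu = 1/(1+0.058426) = 0.9448

0.9448


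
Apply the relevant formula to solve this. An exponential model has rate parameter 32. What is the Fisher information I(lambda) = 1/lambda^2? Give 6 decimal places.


Fisher information for exponential: I(lambda) = 1/lambda^2.
lambda = 32, lambda^2 = 1024.
I = 1/1024 = 0.000977

0.000977


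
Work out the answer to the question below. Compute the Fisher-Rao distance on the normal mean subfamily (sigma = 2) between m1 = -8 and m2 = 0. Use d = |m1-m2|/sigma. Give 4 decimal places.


On the fixed-variance normal subfamily, geodesic distance = |m1-m2|/sigma.
|-8 - 0| = 8.
sigma = 2.
d = 8/2 = 4.0000

4.0000


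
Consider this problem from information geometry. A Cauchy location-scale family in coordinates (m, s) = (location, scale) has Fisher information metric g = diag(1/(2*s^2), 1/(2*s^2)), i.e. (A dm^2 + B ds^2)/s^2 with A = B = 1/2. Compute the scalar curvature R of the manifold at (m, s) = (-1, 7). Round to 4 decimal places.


The metric has the form g = (A dm^2 + B ds^2)/s^2 with A = 1/2, B = 1/2.
Substitute u = sqrt(A/B)*m: g = B*(du^2 + ds^2)/s^2, i.e. B times the
Poincare upper half-plane metric, which has constant Gaussian curvature -1.
Scaling a 2D metric by a constant c divides the Gaussian curvature by c,
so K = -1/B = -1/(1/2) = -2.0000 everywhere (the point (m, s) = (-1, 7) is irrelevant:
the curvature is constant).
Scalar curvature in dimension 2: R = 2K = -2/(1/2) = -4.0000.

-4.0000


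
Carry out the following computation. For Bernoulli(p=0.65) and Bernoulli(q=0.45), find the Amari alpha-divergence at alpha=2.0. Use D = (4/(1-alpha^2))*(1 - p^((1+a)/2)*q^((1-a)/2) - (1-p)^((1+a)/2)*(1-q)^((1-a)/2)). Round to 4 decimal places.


Amari alpha-divergence:
D = (4/(1-alpha^2))*(1 - p^((1+a)/2)*q^((1-a)/2) - (1-p)^((1+a)/2)*(1-q)^((1-a)/2)).
alpha = 2.0, p = 0.65, q = 0.45.
e1 = (1+alpha)/2 = 1.5, e2 = (1-alpha)/2 = -0.5.
t1 = p^e1 * q^e2 = 0.65^1.5 * 0.45^-0.5 = 0.781203.
t2 = (1-p)^e1 * (1-q)^e2 = 0.35^1.5 * 0.55^-0.5 = 0.279203.
4/(1-alpha^2) = -1.333333.
D = -1.333333*(1 - 0.781203 - 0.279203) = 0.0805

0.0805


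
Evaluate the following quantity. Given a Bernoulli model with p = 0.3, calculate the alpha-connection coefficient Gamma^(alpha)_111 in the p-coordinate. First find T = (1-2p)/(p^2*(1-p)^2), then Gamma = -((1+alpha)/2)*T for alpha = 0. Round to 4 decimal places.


Skewness (Amari-Chentsov) tensor: T = (1-2p)/(p^2*(1-p)^2).
p = 0.3, 1-2p = 0.4, p^2 = 0.09, (1-p)^2 = 0.49.
T = 0.4/(0.09 * 0.49) = 9.070295.
In the p-coordinate, Gamma^(alpha) = Gamma^(0) - (alpha/2)*T with Gamma^(0) = (1/2)*g'(p) = -T/2,
so Gamma^(alpha) = -((1+alpha)/2)*T.
alpha = 0, -(1+alpha)/2 = -0.5.
Gamma = -0.5 * 9.070295 = -4.5351

-4.5351


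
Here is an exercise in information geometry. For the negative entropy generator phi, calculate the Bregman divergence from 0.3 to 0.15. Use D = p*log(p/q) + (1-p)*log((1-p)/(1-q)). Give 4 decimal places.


Bregman divergence with negative entropy generator:
D = p*log(p/q) + (1-p)*log((1-p)/(1-q)).
p = 0.3, q = 0.15.
p*log(p/q) = 0.3*log(0.3/0.15) = 0.207944.
(1-p)*log((1-p)/(1-q)) = 0.7*log(0.7/0.85) = -0.135909.
D = 0.207944 + -0.135909 = 0.0720

0.0720


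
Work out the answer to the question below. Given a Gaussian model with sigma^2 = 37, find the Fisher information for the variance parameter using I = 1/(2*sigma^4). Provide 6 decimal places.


Fisher information for variance: I(sigma^2) = 1/(2*sigma^4).
sigma^2 = 37, so sigma^4 = 1369.
I = 1/(2*1369) = 1/2738 = 0.000365

0.000365


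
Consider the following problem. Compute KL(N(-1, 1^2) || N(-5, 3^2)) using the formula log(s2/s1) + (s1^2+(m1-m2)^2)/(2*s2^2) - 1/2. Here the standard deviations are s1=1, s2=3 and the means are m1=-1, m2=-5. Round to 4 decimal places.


KL divergence between normal distributions:
KL = log(s2/s1) + (s1^2 + (m1-m2)^2)/(2*s2^2) - 1/2.
log(3/1) = 1.098612.
(1^2 + (-1--5)^2)/(2*3^2) = (1 + 16)/18 = 0.944444.
KL = 1.098612 + 0.944444 - 0.5 = 1.5431

1.5431


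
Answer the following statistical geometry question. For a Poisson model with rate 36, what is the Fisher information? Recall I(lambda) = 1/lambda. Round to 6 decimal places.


Fisher information for Poisson: I(lambda) = 1/lambda.
lambda = 36.
I(lambda) = 1/36 = 0.027778

0.027778


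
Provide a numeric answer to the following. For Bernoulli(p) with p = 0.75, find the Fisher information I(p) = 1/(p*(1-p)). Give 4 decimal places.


For Bernoulli(p), Fisher information is I(p) = 1/(p*(1-p)).
p = 0.75, 1-p = 0.25.
p*(1-p) = 0.1875.
I(p) = 1/0.1875 = 5.3333

5.3333


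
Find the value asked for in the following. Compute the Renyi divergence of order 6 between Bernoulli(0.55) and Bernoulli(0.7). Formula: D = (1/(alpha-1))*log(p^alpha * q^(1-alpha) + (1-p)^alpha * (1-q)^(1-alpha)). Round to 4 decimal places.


Renyi divergence of order alpha between Bernoulli distributions:
D = (1/(alpha-1))*log(p^alpha * q^(1-alpha) + (1-p)^alpha * (1-q)^(1-alpha)).
alpha = 6, p = 0.55, q = 0.7.
p^alpha * q^(1-alpha) = 0.55^6 * 0.7^-5 = 0.164697.
(1-p)^alpha * (1-q)^(1-alpha) = 0.45^6 * 0.3^-5 = 3.417187.
sum = 0.164697 + 3.417187 = 3.581885.
D = (1/5)*log(3.581885) = 0.2552

0.2552


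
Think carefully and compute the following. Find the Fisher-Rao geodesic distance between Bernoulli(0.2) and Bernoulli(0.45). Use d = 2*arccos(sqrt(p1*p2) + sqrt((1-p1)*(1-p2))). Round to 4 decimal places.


Geodesic distance on Bernoulli manifold:
d(p1,p2) = 2*arccos(sqrt(p1*p2) + sqrt((1-p1)*(1-p2))).
sqrt(p1*p2) = sqrt(0.2*0.45) = 0.3.
sqrt((1-p1)*(1-p2)) = sqrt(0.8*0.55) = 0.663325.
arg = 0.3 + 0.663325 = 0.963325.
d = 2*arccos(0.963325) = 0.5433

0.5433


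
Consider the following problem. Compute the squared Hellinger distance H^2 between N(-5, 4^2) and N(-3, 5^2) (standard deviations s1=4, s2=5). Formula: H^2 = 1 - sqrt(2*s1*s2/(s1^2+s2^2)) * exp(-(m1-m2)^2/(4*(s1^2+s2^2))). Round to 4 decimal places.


Squared Hellinger distance for Gaussians:
H^2 = 1 - sqrt(2*s1*s2/(s1^2+s2^2)) * exp(-(m1-m2)^2/(4*(s1^2+s2^2))).
s1^2 = 16, s2^2 = 25, s1^2+s2^2 = 41.
sqrt(2*4*5/(41)) = 0.98773.
(m1-m2)^2 = (-2)^2 = 4.
exp(-4/(4*41)) = exp(-0.02439) = 0.975905.
H^2 = 1 - 0.98773*0.975905 = 0.0361

0.0361


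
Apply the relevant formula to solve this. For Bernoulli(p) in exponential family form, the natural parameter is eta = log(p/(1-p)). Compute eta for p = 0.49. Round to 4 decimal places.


Natural parameter for Bernoulli: eta = log(p/(1-p)).
p = 0.49, 1-p = 0.51.
p/(1-p) = 0.960784.
eta = log(0.960784) = -0.0400

-0.0400


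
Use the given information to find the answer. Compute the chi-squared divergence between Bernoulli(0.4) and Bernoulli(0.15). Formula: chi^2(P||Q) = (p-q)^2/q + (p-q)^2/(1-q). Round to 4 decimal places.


Chi-squared divergence between Bernoulli distributions:
chi^2 = (p-q)^2/q + (p-q)^2/(1-q).
p = 0.4, q = 0.15, p-q = 0.25.
(p-q)^2 = 0.0625.
term1 = 0.0625/0.15 = 0.416667.
term2 = 0.0625/0.85 = 0.073529.
chi^2 = 0.416667 + 0.073529 = 0.4902

0.4902


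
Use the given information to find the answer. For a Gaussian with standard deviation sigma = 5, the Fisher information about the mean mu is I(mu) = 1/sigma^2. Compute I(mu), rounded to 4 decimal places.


The Fisher information for the mean of a normal distribution is I(mu) = 1/sigma^2.
sigma = 5, so sigma^2 = 25.
I(mu) = 1/25 = 0.0400

0.0400


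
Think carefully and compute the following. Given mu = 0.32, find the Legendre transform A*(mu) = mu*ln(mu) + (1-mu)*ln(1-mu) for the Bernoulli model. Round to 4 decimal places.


Legendre transform for Bernoulli:
A*(mu) = mu*log(mu) + (1-mu)*log(1-mu).
mu = 0.32, 1-mu = 0.68.
mu*log(mu) = 0.32*log(0.32) = -0.364619.
(1-mu)*log(1-mu) = 0.68*log(0.68) = -0.26225.
A* = -0.364619 + -0.26225 = -0.6269

-0.6269


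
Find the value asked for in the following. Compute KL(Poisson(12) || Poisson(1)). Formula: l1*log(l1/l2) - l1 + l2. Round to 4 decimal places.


KL divergence for Poisson:
KL = l1*log(l1/l2) - l1 + l2.
l1 = 12, l2 = 1.
log(12/1) = 2.484907.
l1*log(l1/l2) = 12 * 2.484907 = 29.81888.
KL = 29.81888 - 12 + 1 = 18.8189

18.8189


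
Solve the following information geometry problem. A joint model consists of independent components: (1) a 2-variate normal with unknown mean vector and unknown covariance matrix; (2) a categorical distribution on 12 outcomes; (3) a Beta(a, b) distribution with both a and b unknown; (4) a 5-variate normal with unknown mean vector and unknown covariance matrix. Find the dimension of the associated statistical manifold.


The dimension of a statistical manifold equals the number of free
(independent) real parameters of the model. For a product of independent
blocks the parameter counts add.
- 2-variate normal: 2 (mean) + 2*3/2 = 3 (symmetric covariance) = 5.
- categorical on 12 outcomes (probabilities sum to 1): 12-1 = 11.
- Beta (a, b): 2.
- 5-variate normal: 5 (mean) + 5*6/2 = 15 (symmetric covariance) = 20.
Total = 5 + 11 + 2 + 20 = 38.
Dimension = 38

38


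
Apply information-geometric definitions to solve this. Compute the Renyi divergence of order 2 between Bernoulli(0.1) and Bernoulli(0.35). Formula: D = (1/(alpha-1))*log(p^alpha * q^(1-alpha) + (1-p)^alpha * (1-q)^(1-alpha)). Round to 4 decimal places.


Renyi divergence of order alpha between Bernoulli distributions:
D = (1/(alpha-1))*log(p^alpha * q^(1-alpha) + (1-p)^alpha * (1-q)^(1-alpha)).
alpha = 2, p = 0.1, q = 0.35.
p^alpha * q^(1-alpha) = 0.1^2 * 0.35^-1 = 0.028571.
(1-p)^alpha * (1-q)^(1-alpha) = 0.9^2 * 0.65^-1 = 1.246154.
sum = 0.028571 + 1.246154 = 1.274725.
D = (1/1)*log(1.274725) = 0.2427

0.2427


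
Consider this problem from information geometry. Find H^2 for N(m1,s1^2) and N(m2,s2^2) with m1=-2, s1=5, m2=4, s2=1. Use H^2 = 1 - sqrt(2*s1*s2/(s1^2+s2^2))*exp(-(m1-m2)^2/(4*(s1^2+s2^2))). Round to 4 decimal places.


Squared Hellinger distance for Gaussians:
H^2 = 1 - sqrt(2*s1*s2/(s1^2+s2^2)) * exp(-(m1-m2)^2/(4*(s1^2+s2^2))).
s1^2 = 25, s2^2 = 1, s1^2+s2^2 = 26.
sqrt(2*5*1/(26)) = 0.620174.
(m1-m2)^2 = (-6)^2 = 36.
exp(-36/(4*26)) = exp(-0.346154) = 0.707404.
H^2 = 1 - 0.620174*0.707404 = 0.5613

0.5613


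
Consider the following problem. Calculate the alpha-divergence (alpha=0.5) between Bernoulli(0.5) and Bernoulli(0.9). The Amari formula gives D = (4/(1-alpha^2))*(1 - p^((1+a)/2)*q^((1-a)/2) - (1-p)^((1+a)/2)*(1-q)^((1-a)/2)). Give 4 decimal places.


Amari alpha-divergence:
D = (4/(1-alpha^2))*(1 - p^((1+a)/2)*q^((1-a)/2) - (1-p)^((1+a)/2)*(1-q)^((1-a)/2)).
alpha = 0.5, p = 0.5, q = 0.9.
e1 = (1+alpha)/2 = 0.75, e2 = (1-alpha)/2 = 0.25.
t1 = p^e1 * q^e2 = 0.5^0.75 * 0.9^0.25 = 0.579146.
t2 = (1-p)^e1 * (1-q)^e2 = 0.5^0.75 * 0.1^0.25 = 0.33437.
4/(1-alpha^2) = 5.333333.
D = 5.333333*(1 - 0.579146 - 0.33437) = 0.4612

0.4612


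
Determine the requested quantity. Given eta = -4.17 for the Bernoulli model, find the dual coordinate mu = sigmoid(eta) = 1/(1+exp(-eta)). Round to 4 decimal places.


Dual coordinate (expectation parameter) for Bernoulli:
mu = 1/(1+exp(-eta)).
eta = -4.17.
exp(-eta) = exp(4.17) = 64.715452.
mu = 1/(1+64.715452) = 0.0152

0.0152


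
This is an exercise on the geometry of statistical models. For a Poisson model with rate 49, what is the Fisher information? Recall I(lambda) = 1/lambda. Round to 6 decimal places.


Fisher information for Poisson: I(lambda) = 1/lambda.
lambda = 49.
I(lambda) = 1/49 = 0.020408

0.020408


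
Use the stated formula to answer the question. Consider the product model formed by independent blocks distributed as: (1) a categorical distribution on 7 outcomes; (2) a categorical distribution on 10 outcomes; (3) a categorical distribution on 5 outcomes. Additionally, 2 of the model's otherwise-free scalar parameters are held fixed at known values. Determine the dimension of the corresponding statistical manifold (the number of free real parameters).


The dimension of a statistical manifold equals the number of free
(independent) real parameters of the model. For a product of independent
blocks the parameter counts add.
- categorical on 7 outcomes (probabilities sum to 1): 7-1 = 6.
- categorical on 10 outcomes (probabilities sum to 1): 10-1 = 9.
- categorical on 5 outcomes (probabilities sum to 1): 5-1 = 4.
Total = 6 + 9 + 4 = 19.
2 parameter(s) fixed at known values: 19 - 2 = 17.
Dimension = 17

17


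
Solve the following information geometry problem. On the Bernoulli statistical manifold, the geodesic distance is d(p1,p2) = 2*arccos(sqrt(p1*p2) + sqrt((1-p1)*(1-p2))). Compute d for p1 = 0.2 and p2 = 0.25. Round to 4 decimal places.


Geodesic distance on Bernoulli manifold:
d(p1,p2) = 2*arccos(sqrt(p1*p2) + sqrt((1-p1)*(1-p2))).
sqrt(p1*p2) = sqrt(0.2*0.25) = 0.223607.
sqrt((1-p1)*(1-p2)) = sqrt(0.8*0.75) = 0.774597.
arg = 0.223607 + 0.774597 = 0.998203.
d = 2*arccos(0.998203) = 0.1199

0.1199


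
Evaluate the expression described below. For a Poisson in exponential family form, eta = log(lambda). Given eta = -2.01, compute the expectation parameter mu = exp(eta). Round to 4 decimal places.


Expectation parameter for Poisson exponential family:
mu = exp(eta).
eta = -2.01.
mu = exp(-2.01) = 0.1340

0.1340


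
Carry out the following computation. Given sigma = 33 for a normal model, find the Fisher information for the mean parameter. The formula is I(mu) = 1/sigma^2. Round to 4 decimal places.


The Fisher information for the mean of a normal distribution is I(mu) = 1/sigma^2.
sigma = 33, so sigma^2 = 1089.
I(mu) = 1/1089 = 0.0009

0.0009


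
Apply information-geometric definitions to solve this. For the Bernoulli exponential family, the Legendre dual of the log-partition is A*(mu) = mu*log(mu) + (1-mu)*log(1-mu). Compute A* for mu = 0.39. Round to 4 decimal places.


Legendre transform for Bernoulli:
A*(mu) = mu*log(mu) + (1-mu)*log(1-mu).
mu = 0.39, 1-mu = 0.61.
mu*log(mu) = 0.39*log(0.39) = -0.367227.
(1-mu)*log(1-mu) = 0.61*log(0.61) = -0.301521.
A* = -0.367227 + -0.301521 = -0.6687

-0.6687


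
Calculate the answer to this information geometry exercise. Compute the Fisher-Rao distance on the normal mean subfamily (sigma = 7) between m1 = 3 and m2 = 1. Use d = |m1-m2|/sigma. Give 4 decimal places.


On the fixed-variance normal subfamily, geodesic distance = |m1-m2|/sigma.
|3 - 1| = 2.
sigma = 7.
d = 2/7 = 0.2857

0.2857


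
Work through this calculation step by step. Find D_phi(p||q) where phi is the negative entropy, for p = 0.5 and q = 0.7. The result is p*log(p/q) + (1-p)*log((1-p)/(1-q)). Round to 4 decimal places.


Bregman divergence with negative entropy generator:
D = p*log(p/q) + (1-p)*log((1-p)/(1-q)).
p = 0.5, q = 0.7.
p*log(p/q) = 0.5*log(0.5/0.7) = -0.168236.
(1-p)*log((1-p)/(1-q)) = 0.5*log(0.5/0.3) = 0.255413.
D = -0.168236 + 0.255413 = 0.0872

0.0872


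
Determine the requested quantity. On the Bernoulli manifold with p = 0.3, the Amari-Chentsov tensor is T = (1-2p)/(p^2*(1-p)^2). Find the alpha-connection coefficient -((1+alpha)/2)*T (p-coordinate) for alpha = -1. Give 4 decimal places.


Skewness (Amari-Chentsov) tensor: T = (1-2p)/(p^2*(1-p)^2).
p = 0.3, 1-2p = 0.4, p^2 = 0.09, (1-p)^2 = 0.49.
T = 0.4/(0.09 * 0.49) = 9.070295.
In the p-coordinate, Gamma^(alpha) = Gamma^(0) - (alpha/2)*T with Gamma^(0) = (1/2)*g'(p) = -T/2,
so Gamma^(alpha) = -((1+alpha)/2)*T.
alpha = -1, -(1+alpha)/2 = 0.0.
Gamma = 0.0 * 9.070295 = 0.0000

0.0000


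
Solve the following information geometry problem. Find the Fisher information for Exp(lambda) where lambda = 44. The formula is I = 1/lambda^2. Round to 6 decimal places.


Fisher information for exponential: I(lambda) = 1/lambda^2.
lambda = 44, lambda^2 = 1936.
I = 1/1936 = 0.000517

0.000517


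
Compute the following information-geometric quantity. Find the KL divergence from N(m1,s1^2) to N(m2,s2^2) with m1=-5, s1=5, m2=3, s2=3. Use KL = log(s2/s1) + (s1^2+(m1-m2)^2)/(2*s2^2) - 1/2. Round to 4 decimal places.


KL divergence between normal distributions:
KL = log(s2/s1) + (s1^2 + (m1-m2)^2)/(2*s2^2) - 1/2.
log(3/5) = -0.510826.
(5^2 + (-5-3)^2)/(2*3^2) = (25 + 64)/18 = 4.944444.
KL = -0.510826 + 4.944444 - 0.5 = 3.9336

3.9336


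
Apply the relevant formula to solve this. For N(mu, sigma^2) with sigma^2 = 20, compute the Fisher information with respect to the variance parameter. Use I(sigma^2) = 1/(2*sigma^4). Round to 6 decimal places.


Fisher information for variance: I(sigma^2) = 1/(2*sigma^4).
sigma^2 = 20, so sigma^4 = 400.
I = 1/(2*400) = 1/800 = 0.001250

0.001250


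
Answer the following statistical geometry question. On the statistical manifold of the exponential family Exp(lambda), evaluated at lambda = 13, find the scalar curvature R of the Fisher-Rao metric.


This family has a single free parameter, so its statistical manifold
is 1-dimensional. The Riemann curvature tensor of any 1-dimensional
Riemannian manifold vanishes identically, so R = 0.

0


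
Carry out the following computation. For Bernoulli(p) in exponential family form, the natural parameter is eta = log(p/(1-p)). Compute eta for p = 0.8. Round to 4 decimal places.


Natural parameter for Bernoulli: eta = log(p/(1-p)).
p = 0.8, 1-p = 0.2.
p/(1-p) = 4.0.
eta = log(4.0) = 1.3863

1.3863


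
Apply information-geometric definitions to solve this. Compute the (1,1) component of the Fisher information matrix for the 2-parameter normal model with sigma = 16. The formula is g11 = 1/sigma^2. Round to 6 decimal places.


For the 2-parameter normal family, the Fisher metric has:
  g11 = 1/sigma^2, g22 = 2/sigma^2.
sigma = 16, sigma^2 = 256.
g11 = 0.003906

0.003906


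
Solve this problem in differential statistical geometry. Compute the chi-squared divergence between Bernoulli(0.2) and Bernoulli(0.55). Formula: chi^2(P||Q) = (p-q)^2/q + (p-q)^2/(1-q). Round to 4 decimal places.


Chi-squared divergence between Bernoulli distributions:
chi^2 = (p-q)^2/q + (p-q)^2/(1-q).
p = 0.2, q = 0.55, p-q = -0.35.
(p-q)^2 = 0.1225.
term1 = 0.1225/0.55 = 0.222727.
term2 = 0.1225/0.45 = 0.272222.
chi^2 = 0.222727 + 0.272222 = 0.4949

0.4949


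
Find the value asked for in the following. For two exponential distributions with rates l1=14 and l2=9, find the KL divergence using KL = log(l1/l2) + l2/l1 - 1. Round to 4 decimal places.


KL divergence for exponential family:
KL = log(l1/l2) + l2/l1 - 1.
log(14/9) = 0.441833.
9/14 = 0.642857.
KL = 0.441833 + 0.642857 - 1 = 0.0847

0.0847


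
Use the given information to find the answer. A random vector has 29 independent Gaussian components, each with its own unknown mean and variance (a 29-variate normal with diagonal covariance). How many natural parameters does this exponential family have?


Exponential family dimension calculation:
Each univariate normal has two natural parameters (mu/sigma^2 and -1/(2 sigma^2)).
With 29 independent components, dim = 2 * 29 = 58.

58


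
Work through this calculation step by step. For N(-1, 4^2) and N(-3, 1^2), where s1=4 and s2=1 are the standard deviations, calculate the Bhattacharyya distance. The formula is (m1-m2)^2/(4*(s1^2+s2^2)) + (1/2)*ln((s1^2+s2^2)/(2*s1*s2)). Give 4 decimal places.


Bhattacharyya distance between two Gaussians:
DB = (m1-m2)^2/(4*(s1^2+s2^2)) + (1/2)*ln((s1^2+s2^2)/(2*s1*s2)).
(m1-m2)^2 = (2)^2 = 4.
s1^2+s2^2 = 16 + 1 = 17.
term1 = 4/68 = 0.058824.
term2 = 0.5*ln(17/8.0) = 0.376886.
DB = 0.058824 + 0.376886 = 0.4357

0.4357


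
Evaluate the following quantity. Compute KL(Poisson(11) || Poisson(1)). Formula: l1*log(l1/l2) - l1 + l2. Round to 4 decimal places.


KL divergence for Poisson:
KL = l1*log(l1/l2) - l1 + l2.
l1 = 11, l2 = 1.
log(11/1) = 2.397895.
l1*log(l1/l2) = 11 * 2.397895 = 26.376848.
KL = 26.376848 - 11 + 1 = 16.3768

16.3768


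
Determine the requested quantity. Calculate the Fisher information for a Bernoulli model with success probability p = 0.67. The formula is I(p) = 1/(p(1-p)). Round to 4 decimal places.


For Bernoulli(p), Fisher information is I(p) = 1/(p*(1-p)).
p = 0.67, 1-p = 0.33.
p*(1-p) = 0.2211.
I(p) = 1/0.2211 = 4.5228

4.5228


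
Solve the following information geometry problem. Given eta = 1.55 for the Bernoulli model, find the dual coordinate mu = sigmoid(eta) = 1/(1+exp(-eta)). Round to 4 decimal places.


Dual coordinate (expectation parameter) for Bernoulli:
mu = 1/(1+exp(-eta)).
eta = 1.55.
exp(-eta) = exp(-1.55) = 0.212248.
mu = 1/(1+0.212248) = 0.8249

0.8249


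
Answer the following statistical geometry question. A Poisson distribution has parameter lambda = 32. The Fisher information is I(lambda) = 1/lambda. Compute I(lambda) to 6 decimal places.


Fisher information for Poisson: I(lambda) = 1/lambda.
lambda = 32.
I(lambda) = 1/32 = 0.031250

0.031250


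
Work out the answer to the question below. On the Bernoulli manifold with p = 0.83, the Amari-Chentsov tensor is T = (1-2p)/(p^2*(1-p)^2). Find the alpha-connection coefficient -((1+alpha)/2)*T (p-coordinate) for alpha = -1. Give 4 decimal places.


Skewness (Amari-Chentsov) tensor: T = (1-2p)/(p^2*(1-p)^2).
p = 0.83, 1-2p = -0.66, p^2 = 0.6889, (1-p)^2 = 0.0289.
T = -0.66/(0.6889 * 0.0289) = -33.150487.
In the p-coordinate, Gamma^(alpha) = Gamma^(0) - (alpha/2)*T with Gamma^(0) = (1/2)*g'(p) = -T/2,
so Gamma^(alpha) = -((1+alpha)/2)*T.
alpha = -1, -(1+alpha)/2 = 0.0.
Gamma = 0.0 * -33.150487 = 0.0000

0.0000


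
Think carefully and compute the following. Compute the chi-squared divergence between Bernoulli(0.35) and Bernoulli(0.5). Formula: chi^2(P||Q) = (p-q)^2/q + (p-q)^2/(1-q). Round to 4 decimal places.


Chi-squared divergence between Bernoulli distributions:
chi^2 = (p-q)^2/q + (p-q)^2/(1-q).
p = 0.35, q = 0.5, p-q = -0.15.
(p-q)^2 = 0.0225.
term1 = 0.0225/0.5 = 0.045.
term2 = 0.0225/0.5 = 0.045.
chi^2 = 0.045 + 0.045 = 0.0900

0.0900


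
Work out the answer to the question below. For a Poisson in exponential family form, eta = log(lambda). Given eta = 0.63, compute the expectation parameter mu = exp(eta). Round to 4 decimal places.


Expectation parameter for Poisson exponential family:
mu = exp(eta).
eta = 0.63.
mu = exp(0.63) = 1.8776

1.8776


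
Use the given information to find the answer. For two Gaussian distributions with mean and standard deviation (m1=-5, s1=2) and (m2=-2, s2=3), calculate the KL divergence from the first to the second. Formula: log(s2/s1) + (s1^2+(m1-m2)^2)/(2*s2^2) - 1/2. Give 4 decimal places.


KL divergence between normal distributions:
KL = log(s2/s1) + (s1^2 + (m1-m2)^2)/(2*s2^2) - 1/2.
log(3/2) = 0.405465.
(2^2 + (-5--2)^2)/(2*3^2) = (4 + 9)/18 = 0.722222.
KL = 0.405465 + 0.722222 - 0.5 = 0.6277

0.6277


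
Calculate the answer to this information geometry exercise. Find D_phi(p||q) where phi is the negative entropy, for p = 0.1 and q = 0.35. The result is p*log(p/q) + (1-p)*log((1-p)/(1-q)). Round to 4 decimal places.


Bregman divergence with negative entropy generator:
D = p*log(p/q) + (1-p)*log((1-p)/(1-q)).
p = 0.1, q = 0.35.
p*log(p/q) = 0.1*log(0.1/0.35) = -0.125276.
(1-p)*log((1-p)/(1-q)) = 0.9*log(0.9/0.65) = 0.29288.
D = -0.125276 + 0.29288 = 0.1676

0.1676


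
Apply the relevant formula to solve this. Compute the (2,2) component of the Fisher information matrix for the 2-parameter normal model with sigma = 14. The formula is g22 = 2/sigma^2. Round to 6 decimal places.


For the 2-parameter normal family, the Fisher metric has:
  g11 = 1/sigma^2, g22 = 2/sigma^2.
sigma = 14, sigma^2 = 196.
g22 = 0.010204

0.010204


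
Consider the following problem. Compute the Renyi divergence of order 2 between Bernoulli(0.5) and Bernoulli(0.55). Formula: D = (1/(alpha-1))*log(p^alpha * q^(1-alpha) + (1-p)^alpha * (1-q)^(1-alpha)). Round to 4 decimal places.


Renyi divergence of order alpha between Bernoulli distributions:
D = (1/(alpha-1))*log(p^alpha * q^(1-alpha) + (1-p)^alpha * (1-q)^(1-alpha)).
alpha = 2, p = 0.5, q = 0.55.
p^alpha * q^(1-alpha) = 0.5^2 * 0.55^-1 = 0.454545.
(1-p)^alpha * (1-q)^(1-alpha) = 0.5^2 * 0.45^-1 = 0.555556.
sum = 0.454545 + 0.555556 = 1.010101.
D = (1/1)*log(1.010101) = 0.0101

0.0101


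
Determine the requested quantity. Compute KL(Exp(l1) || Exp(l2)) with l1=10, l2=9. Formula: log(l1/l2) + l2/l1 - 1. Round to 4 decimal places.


KL divergence for exponential family:
KL = log(l1/l2) + l2/l1 - 1.
log(10/9) = 0.105361.
9/10 = 0.9.
KL = 0.105361 + 0.9 - 1 = 0.0054

0.0054


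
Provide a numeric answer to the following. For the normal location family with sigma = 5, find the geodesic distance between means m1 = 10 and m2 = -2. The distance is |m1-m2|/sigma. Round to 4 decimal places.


On the fixed-variance normal subfamily, geodesic distance = |m1-m2|/sigma.
|10 - -2| = 12.
sigma = 5.
d = 12/5 = 2.4000

2.4000


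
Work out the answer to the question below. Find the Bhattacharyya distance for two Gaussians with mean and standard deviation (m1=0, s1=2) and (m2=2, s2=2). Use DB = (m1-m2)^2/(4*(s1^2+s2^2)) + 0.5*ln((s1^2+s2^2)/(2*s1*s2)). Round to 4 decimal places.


Bhattacharyya distance between two Gaussians:
DB = (m1-m2)^2/(4*(s1^2+s2^2)) + (1/2)*ln((s1^2+s2^2)/(2*s1*s2)).
(m1-m2)^2 = (-2)^2 = 4.
s1^2+s2^2 = 4 + 4 = 8.
term1 = 4/32 = 0.125.
term2 = 0.5*ln(8/8.0) = 0.0.
DB = 0.125 + 0.0 = 0.1250

0.1250


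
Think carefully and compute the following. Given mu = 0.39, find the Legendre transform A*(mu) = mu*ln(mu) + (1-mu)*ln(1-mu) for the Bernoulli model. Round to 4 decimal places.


Legendre transform for Bernoulli:
A*(mu) = mu*log(mu) + (1-mu)*log(1-mu).
mu = 0.39, 1-mu = 0.61.
mu*log(mu) = 0.39*log(0.39) = -0.367227.
(1-mu)*log(1-mu) = 0.61*log(0.61) = -0.301521.
A* = -0.367227 + -0.301521 = -0.6687

-0.6687


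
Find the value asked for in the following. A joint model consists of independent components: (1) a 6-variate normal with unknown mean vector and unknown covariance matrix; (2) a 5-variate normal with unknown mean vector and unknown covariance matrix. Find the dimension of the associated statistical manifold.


The dimension of a statistical manifold equals the number of free
(independent) real parameters of the model. For a product of independent
blocks the parameter counts add.
- 6-variate normal: 6 (mean) + 6*7/2 = 21 (symmetric covariance) = 27.
- 5-variate normal: 5 (mean) + 5*6/2 = 15 (symmetric covariance) = 20.
Total = 27 + 20 = 47.
Dimension = 47

47


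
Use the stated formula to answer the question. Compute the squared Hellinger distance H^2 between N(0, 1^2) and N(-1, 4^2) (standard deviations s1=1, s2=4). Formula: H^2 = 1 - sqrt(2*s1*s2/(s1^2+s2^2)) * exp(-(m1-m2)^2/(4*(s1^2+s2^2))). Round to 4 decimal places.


Squared Hellinger distance for Gaussians:
H^2 = 1 - sqrt(2*s1*s2/(s1^2+s2^2)) * exp(-(m1-m2)^2/(4*(s1^2+s2^2))).
s1^2 = 1, s2^2 = 16, s1^2+s2^2 = 17.
sqrt(2*1*4/(17)) = 0.685994.
(m1-m2)^2 = (1)^2 = 1.
exp(-1/(4*17)) = exp(-0.014706) = 0.985402.
H^2 = 1 - 0.685994*0.985402 = 0.3240

0.3240
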